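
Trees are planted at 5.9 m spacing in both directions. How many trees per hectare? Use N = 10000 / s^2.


N = 10000 / 5.9^2 = 10000 / 34.81 = 287.274 ≈ 287 trees/ha

287 trees/ha


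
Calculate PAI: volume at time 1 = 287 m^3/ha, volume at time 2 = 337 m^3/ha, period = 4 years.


PAI = (V2 - V1) / period = (337 - 287) / 4 = 50 / 4 = 12.50 m^3/ha/yr

12.50 m^3/ha/yr


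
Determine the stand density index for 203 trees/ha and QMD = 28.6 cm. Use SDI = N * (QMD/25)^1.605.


QMD/25 = 28.6/25 = 1.144
(1.144)^1.605 = exp(1.605 * ln(1.144)) = exp(1.605 * 0.134531) = exp(0.215922) = 1.24101
SDI = 203 * 1.24101 = 251.925 ≈ 252

252


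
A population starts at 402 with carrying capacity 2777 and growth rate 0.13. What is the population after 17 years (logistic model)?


(K - N0)/N0 = (2777 - 402)/402 = 2375/402 = 5.90796
r*t = 0.13 * 17 = 2.21; exp(-2.21) = 0.109701
5.90796 * 0.109701 = 0.648109
1 + 0.648109 = 1.64811
N = 2777 / 1.64811 = 1684.96 ≈ 1685

1685


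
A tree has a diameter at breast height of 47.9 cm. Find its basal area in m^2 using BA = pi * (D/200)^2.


D/200 = 47.9/200 = 0.2395 m
(D/200)^2 = 0.2395^2 = 0.05736025
BA = 3.141593 * 0.05736025 = 0.180203 ≈ 0.1802 m^2

0.1802 m^2


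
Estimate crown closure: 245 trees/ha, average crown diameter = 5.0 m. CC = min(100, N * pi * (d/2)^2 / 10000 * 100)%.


(d/2)^2 = (5.0/2)^2 = 2.5^2 = 6.25
Crown area = 3.141593 * 6.25 = 19.6350 m^2
N * area / 10000 * 100 = 245 * 19.6350 / 10000 * 100 = 48.1058
CC = min(100, 48.1058) = 48.1058 ≈ 48.1%

48.1%


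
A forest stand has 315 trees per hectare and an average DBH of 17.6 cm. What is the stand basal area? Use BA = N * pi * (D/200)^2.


(D/200)^2 = (17.6/200)^2 = 0.088^2 = 0.007744
Individual BA = 3.141593 * 0.007744 = 0.0243285 m^2
Stand BA = 315 * 0.0243285 = 7.66348 ≈ 7.66 m^2/ha

7.66 m^2/ha


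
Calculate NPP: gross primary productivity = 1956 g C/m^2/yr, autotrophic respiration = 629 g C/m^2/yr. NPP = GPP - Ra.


NPP = GPP - Ra = 1956 - 629 = 1327 g C/m^2/yr

1327 g C/m^2/yr


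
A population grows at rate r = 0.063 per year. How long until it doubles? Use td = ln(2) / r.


td = ln(2) / 0.063 = 0.693147 / 0.063 = 11.0023 ≈ 11.0 years

11.0 years


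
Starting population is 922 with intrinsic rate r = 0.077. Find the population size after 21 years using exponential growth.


r*t = 0.077 * 21 = 1.617
exp(1.617) = 5.03795
N = 922 * 5.03795 = 4644.99 ≈ 4645

4645


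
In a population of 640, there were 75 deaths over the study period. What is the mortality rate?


Mortality rate = 75 / 640 = 0.117188 ≈ 0.1172

0.1172


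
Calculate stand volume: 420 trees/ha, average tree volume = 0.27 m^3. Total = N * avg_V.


V_stand = 420 * 0.27 = 113.4 m^3/ha

113.4 m^3/ha


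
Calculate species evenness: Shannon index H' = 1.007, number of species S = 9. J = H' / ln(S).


ln(9) = 2.19722
J = H' / ln(S) = 1.007 / 2.19722 = 0.458306 ≈ 0.4583

0.4583


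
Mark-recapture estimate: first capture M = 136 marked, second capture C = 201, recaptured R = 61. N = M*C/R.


N = M * C / R = 136 * 201 / 61 = 27336 / 61 = 448.13 ≈ 448

448 individuals


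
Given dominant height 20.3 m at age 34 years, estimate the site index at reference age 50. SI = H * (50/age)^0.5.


50/34 = 1.47059
(1.47059)^0.5 = 1.21268
SI = 20.3 * 1.21268 = 24.6174 ≈ 24.6 m

24.6 m


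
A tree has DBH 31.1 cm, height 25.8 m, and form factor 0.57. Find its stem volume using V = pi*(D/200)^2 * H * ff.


(D/200)^2 = (31.1/200)^2 = 0.1555^2 = 0.02418025
BA = 3.141593 * 0.02418025 = 0.0759645 m^2
V = 0.0759645 * 25.8 * 0.57 = 1.11713 ≈ 1.117 m^3

1.117 m^3


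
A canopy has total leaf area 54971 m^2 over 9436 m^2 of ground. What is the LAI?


LAI = 54971 / 9436 = 5.8257 ≈ 5.83

5.83


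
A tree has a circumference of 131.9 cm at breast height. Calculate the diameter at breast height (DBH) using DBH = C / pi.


DBH = C / pi = 131.9 / 3.141593 = 41.9851 ≈ 41.99 cm

41.99 cm


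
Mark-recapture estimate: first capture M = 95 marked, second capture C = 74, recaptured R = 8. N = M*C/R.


N = M * C / R = 95 * 74 / 8 = 7030 / 8 = 878.75 ≈ 879

879 individuals


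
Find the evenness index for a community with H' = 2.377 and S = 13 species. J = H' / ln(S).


ln(13) = 2.56495
J = H' / ln(S) = 2.377 / 2.56495 = 0.926724 ≈ 0.9267

0.9267


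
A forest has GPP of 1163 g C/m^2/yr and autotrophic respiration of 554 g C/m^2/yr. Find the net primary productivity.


NPP = GPP - Ra = 1163 - 554 = 609 g C/m^2/yr

609 g C/m^2/yr


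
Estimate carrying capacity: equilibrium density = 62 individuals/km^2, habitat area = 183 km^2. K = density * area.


K = 62 * 183 = 11346 individuals

11346 individuals


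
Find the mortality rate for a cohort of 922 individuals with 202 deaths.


Mortality rate = 202 / 922 = 0.219089 ≈ 0.2191

0.2191


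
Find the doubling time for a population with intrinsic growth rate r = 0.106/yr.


td = ln(2) / 0.106 = 0.693147 / 0.106 = 6.53912 ≈ 6.5 years

6.5 years


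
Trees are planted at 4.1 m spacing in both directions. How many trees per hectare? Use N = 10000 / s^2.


N = 10000 / 4.1^2 = 10000 / 16.81 = 594.884 ≈ 595 trees/ha

595 trees/ha


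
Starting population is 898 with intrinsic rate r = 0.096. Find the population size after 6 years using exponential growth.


r*t = 0.096 * 6 = 0.576
exp(0.576) = 1.77891
N = 898 * 1.77891 = 1597.46 ≈ 1597

1597


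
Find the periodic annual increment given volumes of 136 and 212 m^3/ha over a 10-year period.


PAI = (V2 - V1) / period = (212 - 136) / 10 = 76 / 10 = 7.60 m^3/ha/yr

7.60 m^3/ha/yr


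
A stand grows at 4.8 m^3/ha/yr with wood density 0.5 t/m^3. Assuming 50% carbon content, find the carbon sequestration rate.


C = 4.8 * 0.5 * 0.5 = 1.20 t C/ha/yr

1.20 t C/ha/yr


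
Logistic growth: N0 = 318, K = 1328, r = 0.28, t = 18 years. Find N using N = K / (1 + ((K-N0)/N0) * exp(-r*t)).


(K - N0)/N0 = (1328 - 318)/318 = 1010/318 = 3.17610
r*t = 0.28 * 18 = 5.04; exp(-5.04) = 0.00647375
3.17610 * 0.00647375 = 0.0205613
1 + 0.0205613 = 1.02056
N = 1328 / 1.02056 = 1301.25 ≈ 1301

1301


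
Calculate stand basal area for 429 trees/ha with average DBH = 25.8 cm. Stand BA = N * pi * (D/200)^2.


(D/200)^2 = (25.8/200)^2 = 0.129^2 = 0.016641
Individual BA = 3.141593 * 0.016641 = 0.0522792 m^2
Stand BA = 429 * 0.0522792 = 22.4278 ≈ 22.43 m^2/ha

22.43 m^2/ha


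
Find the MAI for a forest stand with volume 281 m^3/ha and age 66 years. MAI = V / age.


MAI = 281 / 66 = 4.2576 ≈ 4.26 m^3/ha/yr

4.26 m^3/ha/yr


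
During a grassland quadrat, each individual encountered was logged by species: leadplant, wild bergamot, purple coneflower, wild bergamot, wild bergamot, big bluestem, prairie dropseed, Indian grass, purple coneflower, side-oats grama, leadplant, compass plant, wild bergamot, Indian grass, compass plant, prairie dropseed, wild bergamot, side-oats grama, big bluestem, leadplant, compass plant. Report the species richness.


Total individuals logged = 21
Distinct species (count of individuals): leadplant (3), wild bergamot (5), purple coneflower (2), big bluestem (2), prairie dropseed (2), Indian grass (2), side-oats grama (2), compass plant (3)
Species richness = number of distinct species = 8

8


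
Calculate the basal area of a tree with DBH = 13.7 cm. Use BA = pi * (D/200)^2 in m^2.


D/200 = 13.7/200 = 0.0685 m
(D/200)^2 = 0.0685^2 = 0.00469225
BA = 3.141593 * 0.00469225 = 0.0147411 ≈ 0.0147 m^2

0.0147 m^2


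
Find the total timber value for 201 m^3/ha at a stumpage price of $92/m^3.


Value = 201 * 92 = $18492/ha

$18492/ha


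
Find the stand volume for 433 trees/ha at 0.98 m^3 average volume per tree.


V_stand = 433 * 0.98 = 424.34 ≈ 424.3 m^3/ha

424.3 m^3/ha


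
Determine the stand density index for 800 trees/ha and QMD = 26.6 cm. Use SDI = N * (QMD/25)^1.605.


QMD/25 = 26.6/25 = 1.064
(1.064)^1.605 = exp(1.605 * ln(1.064)) = exp(1.605 * 0.0620354) = exp(0.0995668) = 1.10469
SDI = 800 * 1.10469 = 883.752 ≈ 884

884


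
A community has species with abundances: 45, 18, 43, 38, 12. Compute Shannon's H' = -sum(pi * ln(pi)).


Total N = 45 + 18 + 43 + 38 + 12 = 156
Per-species terms:
  p = 45/156 = 0.288462; ln(p) = -1.243192; p*ln(p) = 0.288462 * (-1.243192) = -0.358614
  p = 18/156 = 0.115385; ln(p) = -2.159481; p*ln(p) = 0.115385 * (-2.159481) = -0.249172
  p = 43/156 = 0.275641; ln(p) = -1.288656; p*ln(p) = 0.275641 * (-1.288656) = -0.355206
  p = 38/156 = 0.243590; ln(p) = -1.412269; p*ln(p) = 0.243590 * (-1.412269) = -0.344015
  p = 12/156 = 0.076923; ln(p) = -2.564950; p*ln(p) = 0.076923 * (-2.564950) = -0.197304
sum(p*ln(p)) = (-0.358614) + (-0.249172) + (-0.355206) + (-0.344015) + (-0.197304) = -1.504311
H' = -(-1.504311) = 1.504311 ≈ 1.5043

1.5043


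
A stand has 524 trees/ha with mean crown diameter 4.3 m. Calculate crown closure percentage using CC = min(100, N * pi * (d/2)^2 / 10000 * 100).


(d/2)^2 = (4.3/2)^2 = 2.15^2 = 4.6225
Crown area = 3.141593 * 4.6225 = 14.5220 m^2
N * area / 10000 * 100 = 524 * 14.5220 / 10000 * 100 = 76.0953
CC = min(100, 76.0953) = 76.0953 ≈ 76.1%

76.1%


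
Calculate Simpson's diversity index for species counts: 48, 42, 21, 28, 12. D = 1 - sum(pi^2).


Total N = 48 + 42 + 21 + 28 + 12 = 151
Per-species terms:
  p = 48/151 = 0.317881; p^2 = 0.317881^2 = 0.101048
  p = 42/151 = 0.278146; p^2 = 0.278146^2 = 0.077365
  p = 21/151 = 0.139073; p^2 = 0.139073^2 = 0.019341
  p = 28/151 = 0.185430; p^2 = 0.185430^2 = 0.034384
  p = 12/151 = 0.079470; p^2 = 0.079470^2 = 0.006315
sum(p^2) = 0.101048 + 0.077365 + 0.019341 + 0.034384 + 0.006315 = 0.238453
D = 1 - 0.238453 = 0.761547 ≈ 0.7615

0.7615


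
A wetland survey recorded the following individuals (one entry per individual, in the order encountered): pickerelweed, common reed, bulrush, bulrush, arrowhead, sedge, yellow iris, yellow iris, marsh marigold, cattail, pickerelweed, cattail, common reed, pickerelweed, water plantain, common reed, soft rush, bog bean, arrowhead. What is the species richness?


Total individuals logged = 19
Distinct species (count of individuals): pickerelweed (3), common reed (3), bulrush (2), arrowhead (2), sedge (1), yellow iris (2), marsh marigold (1), cattail (2), water plantain (1), soft rush (1), bog bean (1)
Species richness = number of distinct species = 11

11


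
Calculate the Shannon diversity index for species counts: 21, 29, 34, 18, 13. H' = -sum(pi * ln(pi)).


Total N = 21 + 29 + 34 + 18 + 13 = 115
Per-species terms:
  p = 21/115 = 0.182609; ln(p) = -1.700408; p*ln(p) = 0.182609 * (-1.700408) = -0.310510
  p = 29/115 = 0.252174; ln(p) = -1.377636; p*ln(p) = 0.252174 * (-1.377636) = -0.347404
  p = 34/115 = 0.295652; ln(p) = -1.218572; p*ln(p) = 0.295652 * (-1.218572) = -0.360273
  p = 18/115 = 0.156522; ln(p) = -1.854559; p*ln(p) = 0.156522 * (-1.854559) = -0.290279
  p = 13/115 = 0.113043; ln(p) = -2.179987; p*ln(p) = 0.113043 * (-2.179987) = -0.246432
sum(p*ln(p)) = (-0.310510) + (-0.347404) + (-0.360273) + (-0.290279) + (-0.246432) = -1.554898
H' = -(-1.554898) = 1.554898 ≈ 1.5549

1.5549


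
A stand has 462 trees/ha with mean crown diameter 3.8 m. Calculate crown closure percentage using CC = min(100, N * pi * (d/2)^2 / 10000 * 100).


(d/2)^2 = (3.8/2)^2 = 1.9^2 = 3.61
Crown area = 3.141593 * 3.61 = 11.3412 m^2
N * area / 10000 * 100 = 462 * 11.3412 / 10000 * 100 = 52.3963
CC = min(100, 52.3963) = 52.3963 ≈ 52.4%

52.4%


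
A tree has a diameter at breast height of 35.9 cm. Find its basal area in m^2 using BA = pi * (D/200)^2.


D/200 = 35.9/200 = 0.1795 m
(D/200)^2 = 0.1795^2 = 0.03222025
BA = 3.141593 * 0.03222025 = 0.101223 ≈ 0.1012 m^2

0.1012 m^2


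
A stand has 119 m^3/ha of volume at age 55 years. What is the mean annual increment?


MAI = 119 / 55 = 2.1636 ≈ 2.16 m^3/ha/yr

2.16 m^3/ha/yr


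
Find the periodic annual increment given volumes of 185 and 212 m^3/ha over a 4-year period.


PAI = (V2 - V1) / period = (212 - 185) / 4 = 27 / 4 = 6.75 m^3/ha/yr

6.75 m^3/ha/yr


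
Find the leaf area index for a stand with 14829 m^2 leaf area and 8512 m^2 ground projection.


LAI = 14829 / 8512 = 1.7421 ≈ 1.74

1.74


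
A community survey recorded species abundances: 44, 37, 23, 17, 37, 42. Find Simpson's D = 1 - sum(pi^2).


Total N = 44 + 37 + 23 + 17 + 37 + 42 = 200
Per-species terms:
  p = 44/200 = 0.220000; p^2 = 0.220000^2 = 0.048400
  p = 37/200 = 0.185000; p^2 = 0.185000^2 = 0.034225
  p = 23/200 = 0.115000; p^2 = 0.115000^2 = 0.013225
  p = 17/200 = 0.085000; p^2 = 0.085000^2 = 0.007225
  p = 37/200 = 0.185000; p^2 = 0.185000^2 = 0.034225
  p = 42/200 = 0.210000; p^2 = 0.210000^2 = 0.044100
sum(p^2) = 0.048400 + 0.034225 + 0.013225 + 0.007225 + 0.034225 + 0.044100 = 0.181400
D = 1 - 0.181400 = 0.818600 ≈ 0.8186

0.8186


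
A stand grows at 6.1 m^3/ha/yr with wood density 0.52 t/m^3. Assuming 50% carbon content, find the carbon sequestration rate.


C = 6.1 * 0.52 * 0.5 = 1.586 ≈ 1.59 t C/ha/yr

1.59 t C/ha/yr


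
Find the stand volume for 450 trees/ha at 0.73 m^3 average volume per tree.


V_stand = 450 * 0.73 = 328.5 m^3/ha

328.5 m^3/ha


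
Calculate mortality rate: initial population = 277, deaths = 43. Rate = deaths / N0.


Mortality rate = 43 / 277 = 0.155235 ≈ 0.1552

0.1552


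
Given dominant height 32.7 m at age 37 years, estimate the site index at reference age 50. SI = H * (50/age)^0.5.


50/37 = 1.35135
(1.35135)^0.5 = 1.16248
SI = 32.7 * 1.16248 = 38.0131 ≈ 38.0 m

38.0 m


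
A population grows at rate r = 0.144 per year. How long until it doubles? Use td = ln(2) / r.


td = ln(2) / 0.144 = 0.693147 / 0.144 = 4.81352 ≈ 4.8 years

4.8 years


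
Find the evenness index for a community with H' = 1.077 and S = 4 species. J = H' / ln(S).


ln(4) = 1.38629
J = H' / ln(S) = 1.077 / 1.38629 = 0.776894 ≈ 0.7769

0.7769


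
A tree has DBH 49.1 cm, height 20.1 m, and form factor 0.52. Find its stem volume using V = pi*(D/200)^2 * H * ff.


(D/200)^2 = (49.1/200)^2 = 0.2455^2 = 0.06027025
BA = 3.141593 * 0.06027025 = 0.189345 m^2
V = 0.189345 * 20.1 * 0.52 = 1.97903 ≈ 1.979 m^3

1.979 m^3


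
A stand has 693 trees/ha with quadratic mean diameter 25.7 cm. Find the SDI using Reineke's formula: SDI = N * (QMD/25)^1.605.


QMD/25 = 25.7/25 = 1.028
(1.028)^1.605 = exp(1.605 * ln(1.028)) = exp(1.605 * 0.0276152) = exp(0.0443224) = 1.04532
SDI = 693 * 1.04532 = 724.407 ≈ 724

724


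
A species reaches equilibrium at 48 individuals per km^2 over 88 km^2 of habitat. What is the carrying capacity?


K = 48 * 88 = 4224 individuals

4224 individuals


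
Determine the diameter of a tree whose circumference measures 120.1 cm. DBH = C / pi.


DBH = C / pi = 120.1 / 3.141593 = 38.2290 ≈ 38.23 cm

38.23 cm


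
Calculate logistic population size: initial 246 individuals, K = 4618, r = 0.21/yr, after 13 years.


(K - N0)/N0 = (4618 - 246)/246 = 4372/246 = 17.7724
r*t = 0.21 * 13 = 2.73; exp(-2.73) = 0.0652193
17.7724 * 0.0652193 = 1.15910
1 + 1.15910 = 2.15910
N = 4618 / 2.15910 = 2138.85 ≈ 2139

2139


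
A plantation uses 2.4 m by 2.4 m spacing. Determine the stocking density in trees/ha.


N = 10000 / 2.4^2 = 10000 / 5.76 = 1736.11 ≈ 1736 trees/ha

1736 trees/ha


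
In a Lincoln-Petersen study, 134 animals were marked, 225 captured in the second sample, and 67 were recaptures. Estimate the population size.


N = M * C / R = 134 * 225 / 67 = 30150 / 67 = 450

450 individuals


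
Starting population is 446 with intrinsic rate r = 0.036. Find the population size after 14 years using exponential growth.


r*t = 0.036 * 14 = 0.504
exp(0.504) = 1.65533
N = 446 * 1.65533 = 738.277 ≈ 738

738


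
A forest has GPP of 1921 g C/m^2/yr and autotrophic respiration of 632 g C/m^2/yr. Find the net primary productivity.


NPP = GPP - Ra = 1921 - 632 = 1289 g C/m^2/yr

1289 g C/m^2/yr


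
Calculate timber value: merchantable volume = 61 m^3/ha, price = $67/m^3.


Value = 61 * 67 = $4087/ha

$4087/ha


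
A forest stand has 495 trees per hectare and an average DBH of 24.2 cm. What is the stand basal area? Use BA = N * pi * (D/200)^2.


(D/200)^2 = (24.2/200)^2 = 0.121^2 = 0.014641
Individual BA = 3.141593 * 0.014641 = 0.0459961 m^2
Stand BA = 495 * 0.0459961 = 22.7681 ≈ 22.77 m^2/ha

22.77 m^2/ha


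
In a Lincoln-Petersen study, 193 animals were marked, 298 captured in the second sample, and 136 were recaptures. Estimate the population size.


N = M * C / R = 193 * 298 / 136 = 57514 / 136 = 422.90 ≈ 423

423 individuals


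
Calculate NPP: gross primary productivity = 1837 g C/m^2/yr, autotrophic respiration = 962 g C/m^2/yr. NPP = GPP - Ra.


NPP = GPP - Ra = 1837 - 962 = 875 g C/m^2/yr

875 g C/m^2/yr


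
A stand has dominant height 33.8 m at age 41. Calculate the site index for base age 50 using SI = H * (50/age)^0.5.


50/41 = 1.21951
(1.21951)^0.5 = 1.10431
SI = 33.8 * 1.10431 = 37.3257 ≈ 37.3 m

37.3 m


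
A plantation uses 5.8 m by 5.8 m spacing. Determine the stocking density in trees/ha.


N = 10000 / 5.8^2 = 10000 / 33.64 = 297.265 ≈ 297 trees/ha

297 trees/ha


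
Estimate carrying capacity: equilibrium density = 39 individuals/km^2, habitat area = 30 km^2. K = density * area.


K = 39 * 30 = 1170 individuals

1170 individuals


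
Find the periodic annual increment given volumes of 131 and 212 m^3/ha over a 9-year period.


PAI = (V2 - V1) / period = (212 - 131) / 9 = 81 / 9 = 9.00 m^3/ha/yr

9.00 m^3/ha/yr


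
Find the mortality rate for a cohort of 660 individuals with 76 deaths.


Mortality rate = 76 / 660 = 0.115152 ≈ 0.1152

0.1152


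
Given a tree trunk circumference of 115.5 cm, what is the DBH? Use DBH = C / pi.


DBH = C / pi = 115.5 / 3.141593 = 36.7648 ≈ 36.76 cm

36.76 cm


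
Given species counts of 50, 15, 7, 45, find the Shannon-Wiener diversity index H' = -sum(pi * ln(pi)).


Total N = 50 + 15 + 7 + 45 = 117
Per-species terms:
  p = 50/117 = 0.427350; ln(p) = -0.850152; p*ln(p) = 0.427350 * (-0.850152) = -0.363312
  p = 15/117 = 0.128205; ln(p) = -2.054125; p*ln(p) = 0.128205 * (-2.054125) = -0.263349
  p = 7/117 = 0.059829; ln(p) = -2.816265; p*ln(p) = 0.059829 * (-2.816265) = -0.168494
  p = 45/117 = 0.384615; ln(p) = -0.955512; p*ln(p) = 0.384615 * (-0.955512) = -0.367504
sum(p*ln(p)) = (-0.363312) + (-0.263349) + (-0.168494) + (-0.367504) = -1.162659
H' = -(-1.162659) = 1.162659 ≈ 1.1627

1.1627


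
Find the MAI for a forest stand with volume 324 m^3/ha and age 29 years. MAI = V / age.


MAI = 324 / 29 = 11.1724 ≈ 11.17 m^3/ha/yr

11.17 m^3/ha/yr


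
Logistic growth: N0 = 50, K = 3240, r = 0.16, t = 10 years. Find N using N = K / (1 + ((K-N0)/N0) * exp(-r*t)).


(K - N0)/N0 = (3240 - 50)/50 = 3190/50 = 63.8000
r*t = 0.16 * 10 = 1.6; exp(-1.6) = 0.201897
63.8000 * 0.201897 = 12.8810
1 + 12.8810 = 13.8810
N = 3240 / 13.8810 = 233.413 ≈ 233

233


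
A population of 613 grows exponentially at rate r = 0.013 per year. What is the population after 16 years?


r*t = 0.013 * 16 = 0.208
exp(0.208) = 1.23121
N = 613 * 1.23121 = 754.732 ≈ 755

755


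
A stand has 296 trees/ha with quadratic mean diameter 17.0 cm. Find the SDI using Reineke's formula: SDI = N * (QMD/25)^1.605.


QMD/25 = 17.0/25 = 0.68
(0.68)^1.605 = exp(1.605 * ln(0.68)) = exp(1.605 * (-0.385662)) = exp(-0.618988) = 0.538489
SDI = 296 * 0.538489 = 159.393 ≈ 159

159


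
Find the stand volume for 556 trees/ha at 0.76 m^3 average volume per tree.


V_stand = 556 * 0.76 = 422.56 ≈ 422.6 m^3/ha

422.6 m^3/ha


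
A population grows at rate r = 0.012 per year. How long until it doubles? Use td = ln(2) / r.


td = ln(2) / 0.012 = 0.693147 / 0.012 = 57.7623 ≈ 57.8 years

57.8 years


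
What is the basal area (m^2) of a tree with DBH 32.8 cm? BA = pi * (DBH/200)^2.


D/200 = 32.8/200 = 0.164 m
(D/200)^2 = 0.164^2 = 0.026896
BA = 3.141593 * 0.026896 = 0.0844963 ≈ 0.0845 m^2

0.0845 m^2


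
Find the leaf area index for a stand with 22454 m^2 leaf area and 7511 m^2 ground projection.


LAI = 22454 / 7511 = 2.9895 ≈ 2.99

2.99


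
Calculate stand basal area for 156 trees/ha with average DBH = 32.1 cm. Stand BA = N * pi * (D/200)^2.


(D/200)^2 = (32.1/200)^2 = 0.1605^2 = 0.02576025
Individual BA = 3.141593 * 0.02576025 = 0.0809282 m^2
Stand BA = 156 * 0.0809282 = 12.6248 ≈ 12.62 m^2/ha

12.62 m^2/ha


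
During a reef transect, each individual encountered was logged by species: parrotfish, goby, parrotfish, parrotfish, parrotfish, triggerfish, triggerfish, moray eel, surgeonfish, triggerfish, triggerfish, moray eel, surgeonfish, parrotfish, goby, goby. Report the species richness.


Total individuals logged = 16
Distinct species (count of individuals): parrotfish (5), goby (3), triggerfish (4), moray eel (2), surgeonfish (2)
Species richness = number of distinct species = 5

5


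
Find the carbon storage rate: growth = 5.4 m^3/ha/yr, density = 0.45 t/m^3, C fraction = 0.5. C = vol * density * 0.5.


C = 5.4 * 0.45 * 0.5 = 1.215 ≈ 1.22 t C/ha/yr

1.22 t C/ha/yr


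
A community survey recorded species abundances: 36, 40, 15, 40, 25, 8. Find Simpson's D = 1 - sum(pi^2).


Total N = 36 + 40 + 15 + 40 + 25 + 8 = 164
Per-species terms:
  p = 36/164 = 0.219512; p^2 = 0.219512^2 = 0.048186
  p = 40/164 = 0.243902; p^2 = 0.243902^2 = 0.059488
  p = 15/164 = 0.091463; p^2 = 0.091463^2 = 0.008365
  p = 40/164 = 0.243902; p^2 = 0.243902^2 = 0.059488
  p = 25/164 = 0.152439; p^2 = 0.152439^2 = 0.023238
  p = 8/164 = 0.048780; p^2 = 0.048780^2 = 0.002379
sum(p^2) = 0.048186 + 0.059488 + 0.008365 + 0.059488 + 0.023238 + 0.002379 = 0.201144
D = 1 - 0.201144 = 0.798856 ≈ 0.7989

0.7989


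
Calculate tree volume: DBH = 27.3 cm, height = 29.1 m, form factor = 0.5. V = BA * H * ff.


(D/200)^2 = (27.3/200)^2 = 0.1365^2 = 0.01863225
BA = 3.141593 * 0.01863225 = 0.0585349 m^2
V = 0.0585349 * 29.1 * 0.5 = 0.851683 ≈ 0.852 m^3

0.852 m^3


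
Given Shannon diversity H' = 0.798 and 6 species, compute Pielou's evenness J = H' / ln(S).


ln(6) = 1.79176
J = H' / ln(S) = 0.798 / 1.79176 = 0.445372 ≈ 0.4454

0.4454


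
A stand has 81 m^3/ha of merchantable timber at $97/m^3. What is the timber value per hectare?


Value = 81 * 97 = $7857/ha

$7857/ha


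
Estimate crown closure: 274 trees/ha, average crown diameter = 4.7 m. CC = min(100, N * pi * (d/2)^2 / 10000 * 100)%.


(d/2)^2 = (4.7/2)^2 = 2.35^2 = 5.5225
Crown area = 3.141593 * 5.5225 = 17.3494 m^2
N * area / 10000 * 100 = 274 * 17.3494 / 10000 * 100 = 47.5374
CC = min(100, 47.5374) = 47.5374 ≈ 47.5%

47.5%


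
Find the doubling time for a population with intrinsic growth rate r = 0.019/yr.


td = ln(2) / 0.019 = 0.693147 / 0.019 = 36.4814 ≈ 36.5 years

36.5 years


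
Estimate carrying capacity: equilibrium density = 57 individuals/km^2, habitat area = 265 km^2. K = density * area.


K = 57 * 265 = 15105 individuals

15105 individuals


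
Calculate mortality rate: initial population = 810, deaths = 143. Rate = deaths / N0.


Mortality rate = 143 / 810 = 0.176543 ≈ 0.1765

0.1765


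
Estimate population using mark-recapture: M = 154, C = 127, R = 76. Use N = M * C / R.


N = M * C / R = 154 * 127 / 76 = 19558 / 76 = 257.34 ≈ 257

257 individuals


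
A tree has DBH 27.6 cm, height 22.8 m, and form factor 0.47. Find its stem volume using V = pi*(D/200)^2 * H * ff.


(D/200)^2 = (27.6/200)^2 = 0.138^2 = 0.019044
BA = 3.141593 * 0.019044 = 0.0598285 m^2
V = 0.0598285 * 22.8 * 0.47 = 0.641122 ≈ 0.641 m^3

0.641 m^3


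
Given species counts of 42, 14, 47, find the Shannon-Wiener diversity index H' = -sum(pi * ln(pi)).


Total N = 42 + 14 + 47 = 103
Per-species terms:
  p = 42/103 = 0.407767; ln(p) = -0.897059; p*ln(p) = 0.407767 * (-0.897059) = -0.365791
  p = 14/103 = 0.135922; ln(p) = -1.995674; p*ln(p) = 0.135922 * (-1.995674) = -0.271256
  p = 47/103 = 0.456311; ln(p) = -0.784581; p*ln(p) = 0.456311 * (-0.784581) = -0.358013
sum(p*ln(p)) = (-0.365791) + (-0.271256) + (-0.358013) = -0.995060
H' = -(-0.995060) = 0.995060 ≈ 0.9951

0.9951


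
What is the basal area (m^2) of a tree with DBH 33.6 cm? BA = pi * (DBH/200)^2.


D/200 = 33.6/200 = 0.168 m
(D/200)^2 = 0.168^2 = 0.028224
BA = 3.141593 * 0.028224 = 0.0886683 ≈ 0.0887 m^2

0.0887 m^2


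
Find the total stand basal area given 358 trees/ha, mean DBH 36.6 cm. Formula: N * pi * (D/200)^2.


(D/200)^2 = (36.6/200)^2 = 0.183^2 = 0.033489
Individual BA = 3.141593 * 0.033489 = 0.105209 m^2
Stand BA = 358 * 0.105209 = 37.6648 ≈ 37.66 m^2/ha

37.66 m^2/ha


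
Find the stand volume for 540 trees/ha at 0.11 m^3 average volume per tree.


V_stand = 540 * 0.11 = 59.4 m^3/ha

59.4 m^3/ha


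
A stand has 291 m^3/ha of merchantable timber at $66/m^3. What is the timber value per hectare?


Value = 291 * 66 = $19206/ha

$19206/ha


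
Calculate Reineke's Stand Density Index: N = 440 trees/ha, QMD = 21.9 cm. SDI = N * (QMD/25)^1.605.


QMD/25 = 21.9/25 = 0.876
(0.876)^1.605 = exp(1.605 * ln(0.876)) = exp(1.605 * (-0.132389)) = exp(-0.212484) = 0.808573
SDI = 440 * 0.808573 = 355.772 ≈ 356

356


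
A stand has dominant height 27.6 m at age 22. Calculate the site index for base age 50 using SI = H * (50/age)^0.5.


50/22 = 2.27273
(2.27273)^0.5 = 1.50756
SI = 27.6 * 1.50756 = 41.6087 ≈ 41.6 m

41.6 m


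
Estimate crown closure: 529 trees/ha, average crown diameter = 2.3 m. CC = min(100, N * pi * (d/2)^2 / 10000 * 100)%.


(d/2)^2 = (2.3/2)^2 = 1.15^2 = 1.3225
Crown area = 3.141593 * 1.3225 = 4.15476 m^2
N * area / 10000 * 100 = 529 * 4.15476 / 10000 * 100 = 21.9787
CC = min(100, 21.9787) = 21.9787 ≈ 22.0%

22.0%


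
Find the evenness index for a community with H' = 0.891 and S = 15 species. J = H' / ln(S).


ln(15) = 2.70805
J = H' / ln(S) = 0.891 / 2.70805 = 0.329019 ≈ 0.3290

0.3290


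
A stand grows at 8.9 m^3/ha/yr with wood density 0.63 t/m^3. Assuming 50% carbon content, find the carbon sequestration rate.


C = 8.9 * 0.63 * 0.5 = 2.8035 ≈ 2.80 t C/ha/yr

2.80 t C/ha/yr


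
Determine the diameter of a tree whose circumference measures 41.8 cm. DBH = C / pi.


DBH = C / pi = 41.8 / 3.141593 = 13.3054 ≈ 13.31 cm

13.31 cm


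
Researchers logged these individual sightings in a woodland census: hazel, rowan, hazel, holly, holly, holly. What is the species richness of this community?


Total individuals logged = 6
Distinct species (count of individuals): hazel (2), rowan (1), holly (3)
Species richness = number of distinct species = 3

3


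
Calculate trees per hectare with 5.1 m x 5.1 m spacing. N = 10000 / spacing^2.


N = 10000 / 5.1^2 = 10000 / 26.01 = 384.468 ≈ 384 trees/ha

384 trees/ha


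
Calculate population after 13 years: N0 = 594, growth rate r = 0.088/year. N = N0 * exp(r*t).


r*t = 0.088 * 13 = 1.144
exp(1.144) = 3.13930
N = 594 * 3.13930 = 1864.74 ≈ 1865

1865


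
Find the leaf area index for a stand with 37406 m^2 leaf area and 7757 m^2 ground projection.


LAI = 37406 / 7757 = 4.8222 ≈ 4.82

4.82


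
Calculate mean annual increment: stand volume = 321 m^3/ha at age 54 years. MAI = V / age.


MAI = 321 / 54 = 5.9444 ≈ 5.94 m^3/ha/yr

5.94 m^3/ha/yr


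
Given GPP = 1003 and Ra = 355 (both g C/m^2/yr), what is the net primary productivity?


NPP = GPP - Ra = 1003 - 355 = 648 g C/m^2/yr

648 g C/m^2/yr


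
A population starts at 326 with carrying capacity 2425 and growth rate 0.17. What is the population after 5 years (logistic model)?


(K - N0)/N0 = (2425 - 326)/326 = 2099/326 = 6.43865
r*t = 0.17 * 5 = 0.85; exp(-0.85) = 0.427415
6.43865 * 0.427415 = 2.75198
1 + 2.75198 = 3.75198
N = 2425 / 3.75198 = 646.325 ≈ 646

646


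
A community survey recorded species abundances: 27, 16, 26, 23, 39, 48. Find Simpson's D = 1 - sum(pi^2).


Total N = 27 + 16 + 26 + 23 + 39 + 48 = 179
Per-species terms:
  p = 27/179 = 0.150838; p^2 = 0.150838^2 = 0.022752
  p = 16/179 = 0.089385; p^2 = 0.089385^2 = 0.007990
  p = 26/179 = 0.145251; p^2 = 0.145251^2 = 0.021098
  p = 23/179 = 0.128492; p^2 = 0.128492^2 = 0.016510
  p = 39/179 = 0.217877; p^2 = 0.217877^2 = 0.047470
  p = 48/179 = 0.268156; p^2 = 0.268156^2 = 0.071908
sum(p^2) = 0.022752 + 0.007990 + 0.021098 + 0.016510 + 0.047470 + 0.071908 = 0.187728
D = 1 - 0.187728 = 0.812272 ≈ 0.8123

0.8123


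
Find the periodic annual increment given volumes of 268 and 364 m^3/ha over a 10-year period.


PAI = (V2 - V1) / period = (364 - 268) / 10 = 96 / 10 = 9.60 m^3/ha/yr

9.60 m^3/ha/yr


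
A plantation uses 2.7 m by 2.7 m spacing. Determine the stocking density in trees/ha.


N = 10000 / 2.7^2 = 10000 / 7.29 = 1371.74 ≈ 1372 trees/ha

1372 trees/ha


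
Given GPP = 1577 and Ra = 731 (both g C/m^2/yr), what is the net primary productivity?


NPP = GPP - Ra = 1577 - 731 = 846 g C/m^2/yr

846 g C/m^2/yr


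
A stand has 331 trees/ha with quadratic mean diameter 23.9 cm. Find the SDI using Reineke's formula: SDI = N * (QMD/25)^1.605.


QMD/25 = 23.9/25 = 0.956
(0.956)^1.605 = exp(1.605 * ln(0.956)) = exp(1.605 * (-0.0449974)) = exp(-0.0722208) = 0.930325
SDI = 331 * 0.930325 = 307.938 ≈ 308

308


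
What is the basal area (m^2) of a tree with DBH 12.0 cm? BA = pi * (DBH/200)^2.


D/200 = 12.0/200 = 0.06 m
(D/200)^2 = 0.06^2 = 0.0036
BA = 3.141593 * 0.0036 = 0.0113097 ≈ 0.0113 m^2

0.0113 m^2


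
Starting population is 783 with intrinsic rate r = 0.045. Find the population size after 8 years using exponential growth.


r*t = 0.045 * 8 = 0.36
exp(0.36) = 1.43333
N = 783 * 1.43333 = 1122.30 ≈ 1122

1122


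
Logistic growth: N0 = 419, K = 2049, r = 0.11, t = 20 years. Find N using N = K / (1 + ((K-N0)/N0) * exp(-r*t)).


(K - N0)/N0 = (2049 - 419)/419 = 1630/419 = 3.89021
r*t = 0.11 * 20 = 2.2; exp(-2.2) = 0.110803
3.89021 * 0.110803 = 0.431047
1 + 0.431047 = 1.43105
N = 2049 / 1.43105 = 1431.82 ≈ 1432

1432


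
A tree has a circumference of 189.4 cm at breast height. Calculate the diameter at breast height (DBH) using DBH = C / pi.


DBH = C / pi = 189.4 / 3.141593 = 60.2879 ≈ 60.29 cm

60.29 cm


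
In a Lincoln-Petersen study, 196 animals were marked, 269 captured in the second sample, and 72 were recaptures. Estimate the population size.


N = M * C / R = 196 * 269 / 72 = 52724 / 72 = 732.28 ≈ 732

732 individuals


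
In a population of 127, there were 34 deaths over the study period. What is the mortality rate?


Mortality rate = 34 / 127 = 0.267717 ≈ 0.2677

0.2677


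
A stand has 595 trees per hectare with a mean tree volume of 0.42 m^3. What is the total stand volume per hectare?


V_stand = 595 * 0.42 = 249.9 m^3/ha

249.9 m^3/ha


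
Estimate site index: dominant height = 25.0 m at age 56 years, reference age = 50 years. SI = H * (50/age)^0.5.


50/56 = 0.892857
(0.892857)^0.5 = 0.944911
SI = 25.0 * 0.944911 = 23.6228 ≈ 23.6 m

23.6 m


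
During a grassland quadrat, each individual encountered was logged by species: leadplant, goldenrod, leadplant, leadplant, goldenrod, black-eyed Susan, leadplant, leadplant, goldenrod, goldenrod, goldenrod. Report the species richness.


Total individuals logged = 11
Distinct species (count of individuals): leadplant (5), goldenrod (5), black-eyed Susan (1)
Species richness = number of distinct species = 3

3


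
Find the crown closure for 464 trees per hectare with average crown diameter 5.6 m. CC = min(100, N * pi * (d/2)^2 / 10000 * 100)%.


(d/2)^2 = (5.6/2)^2 = 2.8^2 = 7.84
Crown area = 3.141593 * 7.84 = 24.6301 m^2
N * area / 10000 * 100 = 464 * 24.6301 / 10000 * 100 = 114.284
CC = min(100, 114.284) = 100%

100%


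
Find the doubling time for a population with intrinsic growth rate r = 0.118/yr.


td = ln(2) / 0.118 = 0.693147 / 0.118 = 5.87413 ≈ 5.9 years

5.9 years


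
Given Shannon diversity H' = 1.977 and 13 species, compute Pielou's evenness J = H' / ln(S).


ln(13) = 2.56495
J = H' / ln(S) = 1.977 / 2.56495 = 0.770775 ≈ 0.7708

0.7708


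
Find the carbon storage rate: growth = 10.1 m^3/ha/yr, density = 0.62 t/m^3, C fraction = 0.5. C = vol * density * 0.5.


C = 10.1 * 0.62 * 0.5 = 3.131 ≈ 3.13 t C/ha/yr

3.13 t C/ha/yr


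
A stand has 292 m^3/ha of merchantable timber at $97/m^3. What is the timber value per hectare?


Value = 292 * 97 = $28324/ha

$28324/ha


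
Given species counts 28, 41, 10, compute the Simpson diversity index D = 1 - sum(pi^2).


Total N = 28 + 41 + 10 = 79
Per-species terms:
  p = 28/79 = 0.354430; p^2 = 0.354430^2 = 0.125621
  p = 41/79 = 0.518987; p^2 = 0.518987^2 = 0.269348
  p = 10/79 = 0.126582; p^2 = 0.126582^2 = 0.016023
sum(p^2) = 0.125621 + 0.269348 + 0.016023 = 0.410992
D = 1 - 0.410992 = 0.589008 ≈ 0.5890

0.5890


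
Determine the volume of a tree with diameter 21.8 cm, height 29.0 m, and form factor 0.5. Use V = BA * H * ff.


(D/200)^2 = (21.8/200)^2 = 0.109^2 = 0.011881
BA = 3.141593 * 0.011881 = 0.0373253 m^2
V = 0.0373253 * 29.0 * 0.5 = 0.541217 ≈ 0.541 m^3

0.541 m^3


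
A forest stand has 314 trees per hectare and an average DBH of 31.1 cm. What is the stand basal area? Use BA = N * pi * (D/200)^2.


(D/200)^2 = (31.1/200)^2 = 0.1555^2 = 0.02418025
Individual BA = 3.141593 * 0.02418025 = 0.0759645 m^2
Stand BA = 314 * 0.0759645 = 23.8529 ≈ 23.85 m^2/ha

23.85 m^2/ha


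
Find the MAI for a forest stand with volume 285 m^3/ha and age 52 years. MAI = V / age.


MAI = 285 / 52 = 5.4808 ≈ 5.48 m^3/ha/yr

5.48 m^3/ha/yr


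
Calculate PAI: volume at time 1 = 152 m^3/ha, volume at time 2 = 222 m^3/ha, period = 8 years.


PAI = (V2 - V1) / period = (222 - 152) / 8 = 70 / 8 = 8.75 m^3/ha/yr

8.75 m^3/ha/yr


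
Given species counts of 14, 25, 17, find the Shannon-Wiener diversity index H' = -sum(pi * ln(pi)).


Total N = 14 + 25 + 17 = 56
Per-species terms:
  p = 14/56 = 0.250000; ln(p) = -1.386294; p*ln(p) = 0.250000 * (-1.386294) = -0.346574
  p = 25/56 = 0.446429; ln(p) = -0.806475; p*ln(p) = 0.446429 * (-0.806475) = -0.360034
  p = 17/56 = 0.303571; ln(p) = -1.192140; p*ln(p) = 0.303571 * (-1.192140) = -0.361899
sum(p*ln(p)) = (-0.346574) + (-0.360034) + (-0.361899) = -1.068507
H' = -(-1.068507) = 1.068507 ≈ 1.0685

1.0685


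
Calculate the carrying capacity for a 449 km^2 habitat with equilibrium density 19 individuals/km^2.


K = 19 * 449 = 8531 individuals

8531 individuals


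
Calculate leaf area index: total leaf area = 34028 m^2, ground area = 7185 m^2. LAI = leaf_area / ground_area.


LAI = 34028 / 7185 = 4.7360 ≈ 4.74

4.74


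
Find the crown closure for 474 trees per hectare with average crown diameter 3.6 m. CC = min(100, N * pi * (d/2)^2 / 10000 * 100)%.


(d/2)^2 = (3.6/2)^2 = 1.8^2 = 3.24
Crown area = 3.141593 * 3.24 = 10.1788 m^2
N * area / 10000 * 100 = 474 * 10.1788 / 10000 * 100 = 48.2475
CC = min(100, 48.2475) = 48.2475 ≈ 48.2%

48.2%


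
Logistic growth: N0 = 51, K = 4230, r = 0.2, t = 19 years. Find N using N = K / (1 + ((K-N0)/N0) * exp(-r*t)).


(K - N0)/N0 = (4230 - 51)/51 = 4179/51 = 81.9412
r*t = 0.2 * 19 = 3.8; exp(-3.8) = 0.0223708
81.9412 * 0.0223708 = 1.83309
1 + 1.83309 = 2.83309
N = 4230 / 2.83309 = 1493.07 ≈ 1493

1493


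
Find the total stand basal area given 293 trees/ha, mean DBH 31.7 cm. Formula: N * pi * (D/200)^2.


(D/200)^2 = (31.7/200)^2 = 0.1585^2 = 0.02512225
Individual BA = 3.141593 * 0.02512225 = 0.0789239 m^2
Stand BA = 293 * 0.0789239 = 23.1247 ≈ 23.12 m^2/ha

23.12 m^2/ha


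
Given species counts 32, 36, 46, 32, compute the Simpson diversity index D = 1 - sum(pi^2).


Total N = 32 + 36 + 46 + 32 = 146
Per-species terms:
  p = 32/146 = 0.219178; p^2 = 0.219178^2 = 0.048039
  p = 36/146 = 0.246575; p^2 = 0.246575^2 = 0.060799
  p = 46/146 = 0.315068; p^2 = 0.315068^2 = 0.099268
  p = 32/146 = 0.219178; p^2 = 0.219178^2 = 0.048039
sum(p^2) = 0.048039 + 0.060799 + 0.099268 + 0.048039 = 0.256145
D = 1 - 0.256145 = 0.743855 ≈ 0.7439

0.7439


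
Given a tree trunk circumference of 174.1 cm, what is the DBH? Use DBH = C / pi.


DBH = C / pi = 174.1 / 3.141593 = 55.4177 ≈ 55.42 cm

55.42 cm


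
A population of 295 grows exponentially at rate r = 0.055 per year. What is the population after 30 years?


r*t = 0.055 * 30 = 1.65
exp(1.65) = 5.20698
N = 295 * 5.20698 = 1536.06 ≈ 1536

1536


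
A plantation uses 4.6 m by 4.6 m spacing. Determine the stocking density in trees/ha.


N = 10000 / 4.6^2 = 10000 / 21.16 = 472.590 ≈ 473 trees/ha

473 trees/ha


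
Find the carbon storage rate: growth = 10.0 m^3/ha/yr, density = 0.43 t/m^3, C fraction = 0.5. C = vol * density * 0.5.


C = 10.0 * 0.43 * 0.5 = 2.15 t C/ha/yr

2.15 t C/ha/yr


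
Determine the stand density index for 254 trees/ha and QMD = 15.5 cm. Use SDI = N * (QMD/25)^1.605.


QMD/25 = 15.5/25 = 0.62
(0.62)^1.605 = exp(1.605 * ln(0.62)) = exp(1.605 * (-0.478036)) = exp(-0.767248) = 0.464289
SDI = 254 * 0.464289 = 117.929 ≈ 118

118


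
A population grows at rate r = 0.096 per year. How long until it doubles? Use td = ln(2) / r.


td = ln(2) / 0.096 = 0.693147 / 0.096 = 7.22028 ≈ 7.2 years

7.2 years


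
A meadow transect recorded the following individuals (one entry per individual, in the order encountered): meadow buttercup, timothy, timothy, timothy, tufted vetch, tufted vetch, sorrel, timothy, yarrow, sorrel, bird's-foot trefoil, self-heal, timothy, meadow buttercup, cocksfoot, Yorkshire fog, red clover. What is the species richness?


Total individuals logged = 17
Distinct species (count of individuals): meadow buttercup (2), timothy (5), tufted vetch (2), sorrel (2), yarrow (1), bird's-foot trefoil (1), self-heal (1), cocksfoot (1), Yorkshire fog (1), red clover (1)
Species richness = number of distinct species = 10

10


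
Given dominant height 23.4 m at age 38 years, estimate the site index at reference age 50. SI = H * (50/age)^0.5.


50/38 = 1.31579
(1.31579)^0.5 = 1.14708
SI = 23.4 * 1.14708 = 26.8417 ≈ 26.8 m

26.8 m


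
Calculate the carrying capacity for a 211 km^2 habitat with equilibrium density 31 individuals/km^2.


K = 31 * 211 = 6541 individuals

6541 individuals


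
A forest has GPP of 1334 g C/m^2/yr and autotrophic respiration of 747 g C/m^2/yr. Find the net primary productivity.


NPP = GPP - Ra = 1334 - 747 = 587 g C/m^2/yr

587 g C/m^2/yr


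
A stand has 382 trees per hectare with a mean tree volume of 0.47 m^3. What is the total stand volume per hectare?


V_stand = 382 * 0.47 = 179.54 ≈ 179.5 m^3/ha

179.5 m^3/ha


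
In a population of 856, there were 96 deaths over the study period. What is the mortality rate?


Mortality rate = 96 / 856 = 0.1121495 ≈ 0.1121

0.1121


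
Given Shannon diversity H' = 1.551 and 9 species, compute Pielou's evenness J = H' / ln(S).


ln(9) = 2.19722
J = H' / ln(S) = 1.551 / 2.19722 = 0.705892 ≈ 0.7059

0.7059


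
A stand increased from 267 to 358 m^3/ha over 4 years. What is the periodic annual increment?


PAI = (V2 - V1) / period = (358 - 267) / 4 = 91 / 4 = 22.75 m^3/ha/yr

22.75 m^3/ha/yr


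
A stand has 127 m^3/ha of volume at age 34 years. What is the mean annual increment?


MAI = 127 / 34 = 3.7353 ≈ 3.74 m^3/ha/yr

3.74 m^3/ha/yr


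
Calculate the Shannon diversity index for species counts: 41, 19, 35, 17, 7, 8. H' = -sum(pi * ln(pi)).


Total N = 41 + 19 + 35 + 17 + 7 + 8 = 127
Per-species terms:
  p = 41/127 = 0.322835; ln(p) = -1.130614; p*ln(p) = 0.322835 * (-1.130614) = -0.365002
  p = 19/127 = 0.149606; ln(p) = -1.899750; p*ln(p) = 0.149606 * (-1.899750) = -0.284214
  p = 35/127 = 0.275591; ln(p) = -1.288837; p*ln(p) = 0.275591 * (-1.288837) = -0.355192
  p = 17/127 = 0.133858; ln(p) = -2.010976; p*ln(p) = 0.133858 * (-2.010976) = -0.269185
  p = 7/127 = 0.055118; ln(p) = -2.898279; p*ln(p) = 0.055118 * (-2.898279) = -0.159747
  p = 8/127 = 0.062992; ln(p) = -2.764748; p*ln(p) = 0.062992 * (-2.764748) = -0.174157
sum(p*ln(p)) = (-0.365002) + (-0.284214) + (-0.355192) + (-0.269185) + (-0.159747) + (-0.174157) = -1.607497
H' = -(-1.607497) = 1.607497 ≈ 1.6075

1.6075
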